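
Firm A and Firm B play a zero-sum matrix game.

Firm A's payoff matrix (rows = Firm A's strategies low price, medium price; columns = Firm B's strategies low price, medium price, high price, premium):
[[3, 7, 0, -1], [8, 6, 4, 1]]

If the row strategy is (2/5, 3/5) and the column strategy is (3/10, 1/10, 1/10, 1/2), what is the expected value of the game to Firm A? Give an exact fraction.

Against (3/10, 1/10, 1/10, 1/2), each row's expected payoff is low price: 11/10; medium price: 39/10.
Taking the (2/5, 3/5)-weighted average: (2/5)·(11/10) + (3/5)·(39/10) = 139/50.

139/50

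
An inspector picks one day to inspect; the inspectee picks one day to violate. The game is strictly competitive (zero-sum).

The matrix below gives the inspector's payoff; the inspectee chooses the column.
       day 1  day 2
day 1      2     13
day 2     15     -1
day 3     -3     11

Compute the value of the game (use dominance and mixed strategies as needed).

197/27

Row day 3 is strictly dominated by row day 1, so the inspector never plays it.
The remaining 2×2 game on (day 1, day 2) × (day 1, day 2) has no saddle point. Let the inspector play day 1 with probability p; indifference gives 2p + 15(1−p) = 13p − (1−p), so p = 16/27.
Similarly the inspectee's optimal q on day 1 is 14/27, and the value is 2·(14/27) + (13)·(13/27) = 197/27.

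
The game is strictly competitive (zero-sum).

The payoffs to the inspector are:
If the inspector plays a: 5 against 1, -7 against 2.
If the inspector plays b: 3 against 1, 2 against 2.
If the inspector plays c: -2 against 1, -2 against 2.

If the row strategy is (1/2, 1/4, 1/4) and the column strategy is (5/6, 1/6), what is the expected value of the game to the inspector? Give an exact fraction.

Against (5/6, 1/6), each row's expected payoff is a: 3; b: 17/6; c: -2.
Taking the (1/2, 1/4, 1/4)-weighted average: (1/2)·(3) + (1/4)·(17/6) + (1/4)·(-2) = 41/24.

41/24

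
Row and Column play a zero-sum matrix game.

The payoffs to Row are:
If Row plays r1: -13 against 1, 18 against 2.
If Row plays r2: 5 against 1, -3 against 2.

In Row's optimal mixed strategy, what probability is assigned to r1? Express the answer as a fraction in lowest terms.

Row minima are -13 and -3, so Row's maximin is -3; column maxima are 5 and 18, so Column's minimax is 5. These differ, so the equilibrium is in mixed strategies.
Let Row play r1 with probability p. Column is indifferent when −13p + 5(1−p) = 18p − 3(1−p), giving p = 8/39.

8/39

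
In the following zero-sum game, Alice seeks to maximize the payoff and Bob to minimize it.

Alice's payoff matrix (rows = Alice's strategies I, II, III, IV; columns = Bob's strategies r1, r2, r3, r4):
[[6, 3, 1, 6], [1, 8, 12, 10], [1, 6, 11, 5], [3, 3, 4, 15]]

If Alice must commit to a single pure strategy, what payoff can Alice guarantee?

3

The worst-case payoff for each row is I: 1, II: 1, III: 1, IV: 3.
The best of these is 3.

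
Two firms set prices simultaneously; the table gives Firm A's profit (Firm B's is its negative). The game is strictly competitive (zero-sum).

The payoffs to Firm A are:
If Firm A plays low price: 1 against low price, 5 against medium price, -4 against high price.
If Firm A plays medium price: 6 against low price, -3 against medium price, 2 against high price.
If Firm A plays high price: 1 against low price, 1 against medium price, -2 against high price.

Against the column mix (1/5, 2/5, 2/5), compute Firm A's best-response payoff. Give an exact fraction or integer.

low price: (1)·(1/5) + (5)·(2/5) + (-4)·(2/5) = 3/5.
medium price: (6)·(1/5) + (-3)·(2/5) + (2)·(2/5) = 4/5.
high price: (1)·(1/5) + (1)·(2/5) + (-2)·(2/5) = -1/5.
The best pure response is medium price with expected payoff 4/5.

4/5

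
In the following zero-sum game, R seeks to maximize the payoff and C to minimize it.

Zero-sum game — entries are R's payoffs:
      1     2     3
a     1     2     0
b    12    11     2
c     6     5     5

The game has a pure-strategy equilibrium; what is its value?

5

Row minima: 0, 2, 5 → R's maximin is 5.
Column maxima: 12, 11, 5 → C's minimax is 5.
They coincide at (c, 3), so the value is 5.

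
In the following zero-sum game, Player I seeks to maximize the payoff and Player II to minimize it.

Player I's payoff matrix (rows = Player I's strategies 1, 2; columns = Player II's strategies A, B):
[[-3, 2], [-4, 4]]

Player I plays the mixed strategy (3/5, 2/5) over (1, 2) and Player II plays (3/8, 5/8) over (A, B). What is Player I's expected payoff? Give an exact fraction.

19/40

Against (3/8, 5/8), each row's expected payoff is 1: 1/8; 2: 1.
Taking the (3/5, 2/5)-weighted average: (3/5)·(1/8) + (2/5)·(1) = 19/40.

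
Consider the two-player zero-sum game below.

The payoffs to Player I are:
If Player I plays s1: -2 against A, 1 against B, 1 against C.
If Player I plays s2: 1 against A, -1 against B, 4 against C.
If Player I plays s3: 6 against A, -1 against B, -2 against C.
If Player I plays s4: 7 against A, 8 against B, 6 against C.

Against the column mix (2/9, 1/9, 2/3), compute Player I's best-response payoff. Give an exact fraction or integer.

s1: (-2)·(2/9) + (1)·(1/9) + (1)·(2/3) = 1/3.
s2: (1)·(2/9) + (-1)·(1/9) + (4)·(2/3) = 25/9.
s3: (6)·(2/9) + (-1)·(1/9) + (-2)·(2/3) = -1/9.
s4: (7)·(2/9) + (8)·(1/9) + (6)·(2/3) = 58/9.
The best pure response is s4 with expected payoff 58/9.

58/9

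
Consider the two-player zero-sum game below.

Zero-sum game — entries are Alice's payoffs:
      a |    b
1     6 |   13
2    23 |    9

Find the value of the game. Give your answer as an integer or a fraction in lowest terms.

Row minima are 6 and 9, so Alice's maximin is 9; column maxima are 23 and 13, so Bob's minimax is 13. These differ, so the equilibrium is in mixed strategies.
Let Alice play 1 with probability p. Bob is indifferent when 6p + 23(1−p) = 13p + 9(1−p), giving p = 2/3.
Let Bob play a with probability q. Alice is indifferent when 6q + 13(1−q) = 23q + 9(1−q), giving q = 4/21.
The value is 6·(4/21) + (13)·(17/21) = 35/3.

35/3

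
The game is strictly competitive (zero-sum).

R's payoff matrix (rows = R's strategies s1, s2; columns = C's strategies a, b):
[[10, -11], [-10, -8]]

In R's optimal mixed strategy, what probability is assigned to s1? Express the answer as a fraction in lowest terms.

Row minima are -11 and -10, so R's maximin is -10; column maxima are 10 and -8, so C's minimax is -8. These differ, so the equilibrium is in mixed strategies.
Let R play s1 with probability p. C is indifferent when 10p − 10(1−p) = −11p − 8(1−p), giving p = 2/23.

2/23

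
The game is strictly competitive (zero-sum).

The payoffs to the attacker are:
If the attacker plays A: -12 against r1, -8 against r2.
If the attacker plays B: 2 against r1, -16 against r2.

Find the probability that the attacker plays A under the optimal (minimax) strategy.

Row minima are -12 and -16, so the attacker's maximin is -12; column maxima are 2 and -8, so the defender's minimax is -8. These differ, so the equilibrium is in mixed strategies.
Let the attacker play A with probability p. The defender is indifferent when −12p + 2(1−p) = −8p − 16(1−p), giving p = 9/11.

9/11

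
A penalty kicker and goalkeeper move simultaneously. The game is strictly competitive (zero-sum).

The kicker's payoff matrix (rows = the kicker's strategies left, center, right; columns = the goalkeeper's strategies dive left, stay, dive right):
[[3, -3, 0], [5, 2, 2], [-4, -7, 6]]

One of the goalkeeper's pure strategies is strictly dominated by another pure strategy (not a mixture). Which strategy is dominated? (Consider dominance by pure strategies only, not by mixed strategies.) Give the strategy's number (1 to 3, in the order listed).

1

The goalkeeper prefers columns that give the kicker less. Compare dive left with stay: -3 < 3, 2 < 5, -7 < -4.
So stay strictly dominates dive left for the goalkeeper; dive left is strictly dominated.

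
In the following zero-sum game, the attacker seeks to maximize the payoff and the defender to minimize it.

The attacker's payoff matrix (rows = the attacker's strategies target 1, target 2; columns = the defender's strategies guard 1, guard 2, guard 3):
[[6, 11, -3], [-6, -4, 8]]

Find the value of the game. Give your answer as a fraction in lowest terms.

Column guard 2 is strictly dominated by guard 1 for the defender (it gives the attacker more in every row).
The remaining 2×2 game on (target 1, target 2) × (guard 1, guard 3) has no saddle point. Let the attacker play target 1 with probability p; indifference gives 6p − 6(1−p) = −3p + 8(1−p), so p = 14/23.
Similarly the defender's optimal q on guard 1 is 11/23, and the value is 6·(11/23) + (-3)·(12/23) = 30/23.

30/23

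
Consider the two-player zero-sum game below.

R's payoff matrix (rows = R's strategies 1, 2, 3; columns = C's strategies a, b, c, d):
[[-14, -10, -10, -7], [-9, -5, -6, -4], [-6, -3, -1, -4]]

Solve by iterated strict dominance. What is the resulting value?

Column d is strictly dominated by a for C (-14<-7, -9<-4, -6<-4); eliminate d.
Row 1 is strictly dominated by row 2 (-9>-14, -5>-10, -6>-10); eliminate 1.
Row 2 is strictly dominated by row 3 (-6>-9, -3>-5, -1>-6); eliminate 2.
Column b is strictly dominated by a for C (-6<-3); eliminate b.
Column c is strictly dominated by a for C (-6<-1); eliminate c.
Only (3, a) remains, with payoff -6.

-6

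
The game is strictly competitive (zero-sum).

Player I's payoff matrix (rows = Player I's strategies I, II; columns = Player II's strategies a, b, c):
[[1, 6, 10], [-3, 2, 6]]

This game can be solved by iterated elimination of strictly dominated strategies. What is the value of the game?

1

Column c is strictly dominated by a for Player II (1<10, -3<6); eliminate c.
Column b is strictly dominated by a for Player II (1<6, -3<2); eliminate b.
Row II is strictly dominated by row I (1>-3); eliminate II.
Only (I, a) remains, with payoff 1.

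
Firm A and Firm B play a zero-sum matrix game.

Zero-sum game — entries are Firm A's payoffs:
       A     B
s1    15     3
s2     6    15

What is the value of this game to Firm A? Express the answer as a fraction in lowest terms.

69/7

Row minima are 3 and 6, so Firm A's maximin is 6; column maxima are 15 and 15, so Firm B's minimax is 15. These differ, so the equilibrium is in mixed strategies.
Let Firm A play s1 with probability p. Firm B is indifferent when 15p + 6(1−p) = 3p + 15(1−p), giving p = 3/7.
Let Firm B play A with probability q. Firm A is indifferent when 15q + 3(1−q) = 6q + 15(1−q), giving q = 4/7.
The value is 15·(4/7) + (3)·(3/7) = 69/7.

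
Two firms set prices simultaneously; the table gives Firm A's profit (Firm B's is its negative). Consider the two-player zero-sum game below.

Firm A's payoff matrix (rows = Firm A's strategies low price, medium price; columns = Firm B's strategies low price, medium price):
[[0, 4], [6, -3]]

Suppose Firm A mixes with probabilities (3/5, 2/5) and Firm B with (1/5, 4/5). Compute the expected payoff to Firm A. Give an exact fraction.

36/25

Against (1/5, 4/5), each row's expected payoff is low price: 16/5; medium price: -6/5.
Taking the (3/5, 2/5)-weighted average: (3/5)·(16/5) + (2/5)·(-6/5) = 36/25.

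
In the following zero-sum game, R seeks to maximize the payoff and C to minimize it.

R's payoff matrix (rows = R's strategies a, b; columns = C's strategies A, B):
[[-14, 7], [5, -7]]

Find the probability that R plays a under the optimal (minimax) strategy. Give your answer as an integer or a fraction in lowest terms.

Row minima are -14 and -7, so R's maximin is -7; column maxima are 5 and 7, so C's minimax is 5. These differ, so the equilibrium is in mixed strategies.
Let R play a with probability p. C is indifferent when −14p + 5(1−p) = 7p − 7(1−p), giving p = 4/11.

4/11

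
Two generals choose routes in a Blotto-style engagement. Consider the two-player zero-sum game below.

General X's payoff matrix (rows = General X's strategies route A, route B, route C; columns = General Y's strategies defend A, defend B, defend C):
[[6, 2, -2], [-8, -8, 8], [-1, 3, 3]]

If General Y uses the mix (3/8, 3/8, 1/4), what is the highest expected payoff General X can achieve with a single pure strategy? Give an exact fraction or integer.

route A: (6)·(3/8) + (2)·(3/8) + (-2)·(1/4) = 5/2.
route B: (-8)·(3/8) + (-8)·(3/8) + (8)·(1/4) = -4.
route C: (-1)·(3/8) + (3)·(3/8) + (3)·(1/4) = 3/2.
The best pure response is route A with expected payoff 5/2.

5/2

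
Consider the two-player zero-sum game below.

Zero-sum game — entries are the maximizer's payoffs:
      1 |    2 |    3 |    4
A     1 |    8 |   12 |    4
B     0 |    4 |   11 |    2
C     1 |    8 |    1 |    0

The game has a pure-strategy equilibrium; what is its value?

1

Row minima: 1, 0, 0 → the maximizer's maximin is 1.
Column maxima: 1, 8, 12, 4 → the minimizer's minimax is 1.
They coincide at (A, 1), so the value is 1.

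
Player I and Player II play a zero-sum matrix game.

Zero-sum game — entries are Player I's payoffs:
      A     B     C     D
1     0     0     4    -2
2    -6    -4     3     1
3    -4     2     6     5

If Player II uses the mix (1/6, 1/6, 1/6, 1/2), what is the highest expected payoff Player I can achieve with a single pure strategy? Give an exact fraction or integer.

1: (0)·(1/6) + (0)·(1/6) + (4)·(1/6) + (-2)·(1/2) = -1/3.
2: (-6)·(1/6) + (-4)·(1/6) + (3)·(1/6) + (1)·(1/2) = -2/3.
3: (-4)·(1/6) + (2)·(1/6) + (6)·(1/6) + (5)·(1/2) = 19/6.
The best pure response is 3 with expected payoff 19/6.

19/6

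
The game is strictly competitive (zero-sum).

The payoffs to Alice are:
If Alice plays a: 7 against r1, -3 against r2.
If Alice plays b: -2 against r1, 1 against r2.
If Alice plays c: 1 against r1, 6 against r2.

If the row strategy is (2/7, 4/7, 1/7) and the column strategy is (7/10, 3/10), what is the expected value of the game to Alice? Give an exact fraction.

61/70

Against (7/10, 3/10), each row's expected payoff is a: 4; b: -11/10; c: 5/2.
Taking the (2/7, 4/7, 1/7)-weighted average: (2/7)·(4) + (4/7)·(-11/10) + (1/7)·(5/2) = 61/70.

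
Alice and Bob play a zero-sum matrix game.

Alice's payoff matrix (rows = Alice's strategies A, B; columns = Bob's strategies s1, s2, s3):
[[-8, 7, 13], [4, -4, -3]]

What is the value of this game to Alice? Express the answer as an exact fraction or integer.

Column s3 is strictly dominated by s2 for Bob (it gives Alice more in every row).
The remaining 2×2 game on (A, B) × (s1, s2) has no saddle point. Let Alice play A with probability p; indifference gives −8p + 4(1−p) = 7p − 4(1−p), so p = 8/23.
Similarly Bob's optimal q on s1 is 11/23, and the value is -8·(11/23) + (7)·(12/23) = -4/23.

-4/23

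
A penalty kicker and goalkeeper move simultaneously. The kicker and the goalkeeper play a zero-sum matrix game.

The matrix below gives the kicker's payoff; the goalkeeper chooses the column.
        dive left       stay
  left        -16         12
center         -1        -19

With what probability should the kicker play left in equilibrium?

9/23

Row minima are -16 and -19, so the kicker's maximin is -16; column maxima are -1 and 12, so the goalkeeper's minimax is -1. These differ, so the equilibrium is in mixed strategies.
Let the kicker play left with probability p. The goalkeeper is indifferent when −16p − (1−p) = 12p − 19(1−p), giving p = 9/23.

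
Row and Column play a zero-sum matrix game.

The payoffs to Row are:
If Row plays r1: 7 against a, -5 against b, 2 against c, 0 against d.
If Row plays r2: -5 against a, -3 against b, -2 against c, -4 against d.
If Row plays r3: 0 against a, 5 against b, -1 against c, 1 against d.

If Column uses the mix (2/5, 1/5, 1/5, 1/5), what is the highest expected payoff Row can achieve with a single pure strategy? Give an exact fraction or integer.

11/5

r1: (7)·(2/5) + (-5)·(1/5) + (2)·(1/5) + (0)·(1/5) = 11/5.
r2: (-5)·(2/5) + (-3)·(1/5) + (-2)·(1/5) + (-4)·(1/5) = -19/5.
r3: (0)·(2/5) + (5)·(1/5) + (-1)·(1/5) + (1)·(1/5) = 1.
The best pure response is r1 with expected payoff 11/5.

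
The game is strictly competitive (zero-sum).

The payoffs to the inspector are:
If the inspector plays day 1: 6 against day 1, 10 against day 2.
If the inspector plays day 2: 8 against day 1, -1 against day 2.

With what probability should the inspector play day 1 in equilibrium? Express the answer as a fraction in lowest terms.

Row minima are 6 and -1, so the inspector's maximin is 6; column maxima are 8 and 10, so the inspectee's minimax is 8. These differ, so the equilibrium is in mixed strategies.
Let the inspector play day 1 with probability p. The inspectee is indifferent when 6p + 8(1−p) = 10p − (1−p), giving p = 9/13.

9/13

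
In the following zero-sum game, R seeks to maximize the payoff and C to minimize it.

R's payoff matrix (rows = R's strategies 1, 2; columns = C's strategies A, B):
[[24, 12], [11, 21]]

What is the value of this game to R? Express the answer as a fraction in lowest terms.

186/11

Row minima are 12 and 11, so R's maximin is 12; column maxima are 24 and 21, so C's minimax is 21. These differ, so the equilibrium is in mixed strategies.
Let R play 1 with probability p. C is indifferent when 24p + 11(1−p) = 12p + 21(1−p), giving p = 5/11.
Let C play A with probability q. R is indifferent when 24q + 12(1−q) = 11q + 21(1−q), giving q = 9/22.
The value is 24·(9/22) + (12)·(13/22) = 186/11.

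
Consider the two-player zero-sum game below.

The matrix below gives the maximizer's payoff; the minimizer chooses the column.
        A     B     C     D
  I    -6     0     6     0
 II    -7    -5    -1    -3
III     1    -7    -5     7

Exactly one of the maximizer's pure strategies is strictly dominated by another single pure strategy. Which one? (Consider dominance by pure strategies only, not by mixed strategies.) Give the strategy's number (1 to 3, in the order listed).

2

Compare II with I: -6 > -7, 0 > -5, 6 > -1, 0 > -3.
So I strictly dominates II for the maximizer; II is strictly dominated.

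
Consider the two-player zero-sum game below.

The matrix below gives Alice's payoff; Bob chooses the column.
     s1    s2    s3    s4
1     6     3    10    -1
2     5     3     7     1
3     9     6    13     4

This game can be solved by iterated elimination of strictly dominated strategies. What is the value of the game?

4

Row 2 is strictly dominated by row 3 (9>5, 6>3, 13>7, 4>1); eliminate 2.
Row 1 is strictly dominated by row 3 (9>6, 6>3, 13>10, 4>-1); eliminate 1.
Column s3 is strictly dominated by s1 for Bob (9<13); eliminate s3.
Column s1 is strictly dominated by s2 for Bob (6<9); eliminate s1.
Column s2 is strictly dominated by s4 for Bob (4<6); eliminate s2.
Only (3, s4) remains, with payoff 4.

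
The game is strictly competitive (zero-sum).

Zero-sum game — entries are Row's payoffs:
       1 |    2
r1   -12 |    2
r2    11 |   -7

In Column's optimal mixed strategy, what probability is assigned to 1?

9/32

Row minima are -12 and -7, so Row's maximin is -7; column maxima are 11 and 2, so Column's minimax is 2. These differ, so the equilibrium is in mixed strategies.
Let Column play 1 with probability q. Row is indifferent when −12q + 2(1−q) = 11q − 7(1−q), giving q = 9/32.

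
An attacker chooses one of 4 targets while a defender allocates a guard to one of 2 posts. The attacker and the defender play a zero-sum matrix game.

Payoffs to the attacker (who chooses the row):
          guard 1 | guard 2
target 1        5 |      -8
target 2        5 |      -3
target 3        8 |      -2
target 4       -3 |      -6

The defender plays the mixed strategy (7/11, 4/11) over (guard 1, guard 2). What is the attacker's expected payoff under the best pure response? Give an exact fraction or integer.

48/11

target 1: (5)·(7/11) + (-8)·(4/11) = 3/11.
target 2: (5)·(7/11) + (-3)·(4/11) = 23/11.
target 3: (8)·(7/11) + (-2)·(4/11) = 48/11.
target 4: (-3)·(7/11) + (-6)·(4/11) = -45/11.
The best pure response is target 3 with expected payoff 48/11.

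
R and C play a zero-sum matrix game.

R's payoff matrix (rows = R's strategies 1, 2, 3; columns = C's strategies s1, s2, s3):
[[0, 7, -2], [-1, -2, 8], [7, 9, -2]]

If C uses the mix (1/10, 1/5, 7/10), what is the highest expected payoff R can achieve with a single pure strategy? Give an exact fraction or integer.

51/10

1: (0)·(1/10) + (7)·(1/5) + (-2)·(7/10) = 0.
2: (-1)·(1/10) + (-2)·(1/5) + (8)·(7/10) = 51/10.
3: (7)·(1/10) + (9)·(1/5) + (-2)·(7/10) = 11/10.
The best pure response is 2 with expected payoff 51/10.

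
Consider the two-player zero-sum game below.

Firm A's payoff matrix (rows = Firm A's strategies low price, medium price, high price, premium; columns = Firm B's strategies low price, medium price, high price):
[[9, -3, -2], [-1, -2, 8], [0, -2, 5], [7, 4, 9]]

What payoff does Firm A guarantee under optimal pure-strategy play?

Row minima: -3, -2, -2, 4 → Firm A's maximin is 4.
Column maxima: 9, 4, 9 → Firm B's minimax is 4.
They coincide at (premium, medium price), so the value is 4.

4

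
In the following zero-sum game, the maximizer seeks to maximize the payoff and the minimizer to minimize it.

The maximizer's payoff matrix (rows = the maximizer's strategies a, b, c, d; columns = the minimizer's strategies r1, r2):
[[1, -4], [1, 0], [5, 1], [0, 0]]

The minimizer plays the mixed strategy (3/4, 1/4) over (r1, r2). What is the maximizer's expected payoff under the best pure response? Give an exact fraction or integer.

a: (1)·(3/4) + (-4)·(1/4) = -1/4.
b: (1)·(3/4) + (0)·(1/4) = 3/4.
c: (5)·(3/4) + (1)·(1/4) = 4.
d: (0)·(3/4) + (0)·(1/4) = 0.
The best pure response is c with expected payoff 4.

4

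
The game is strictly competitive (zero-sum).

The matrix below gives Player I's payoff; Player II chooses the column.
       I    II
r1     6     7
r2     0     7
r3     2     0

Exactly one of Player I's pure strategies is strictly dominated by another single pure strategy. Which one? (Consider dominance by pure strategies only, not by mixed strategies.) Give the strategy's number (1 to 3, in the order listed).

Compare r3 with r1: 6 > 2, 7 > 0.
So r1 strictly dominates r3 for Player I; r3 is strictly dominated.

3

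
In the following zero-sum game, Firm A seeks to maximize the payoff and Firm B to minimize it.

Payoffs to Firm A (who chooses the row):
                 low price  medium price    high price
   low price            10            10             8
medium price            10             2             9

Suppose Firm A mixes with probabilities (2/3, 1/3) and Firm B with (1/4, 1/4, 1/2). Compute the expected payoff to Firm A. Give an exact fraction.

17/2

Against (1/4, 1/4, 1/2), each row's expected payoff is low price: 9; medium price: 15/2.
Taking the (2/3, 1/3)-weighted average: (2/3)·(9) + (1/3)·(15/2) = 17/2.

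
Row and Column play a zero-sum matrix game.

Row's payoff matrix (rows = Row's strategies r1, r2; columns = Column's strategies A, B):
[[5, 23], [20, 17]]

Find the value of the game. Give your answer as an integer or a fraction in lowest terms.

Row minima are 5 and 17, so Row's maximin is 17; column maxima are 20 and 23, so Column's minimax is 20. These differ, so the equilibrium is in mixed strategies.
Let Row play r1 with probability p. Column is indifferent when 5p + 20(1−p) = 23p + 17(1−p), giving p = 1/7.
Let Column play A with probability q. Row is indifferent when 5q + 23(1−q) = 20q + 17(1−q), giving q = 2/7.
The value is 5·(2/7) + (23)·(5/7) = 125/7.

125/7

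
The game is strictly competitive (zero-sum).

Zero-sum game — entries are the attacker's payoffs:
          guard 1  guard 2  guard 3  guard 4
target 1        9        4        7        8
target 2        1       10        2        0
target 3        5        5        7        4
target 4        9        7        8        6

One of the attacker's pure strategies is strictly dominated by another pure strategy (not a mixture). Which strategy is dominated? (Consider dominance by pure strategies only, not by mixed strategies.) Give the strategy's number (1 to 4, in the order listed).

Compare target 3 with target 4: 9 > 5, 7 > 5, 8 > 7, 6 > 4.
So target 4 strictly dominates target 3 for the attacker; target 3 is strictly dominated.

3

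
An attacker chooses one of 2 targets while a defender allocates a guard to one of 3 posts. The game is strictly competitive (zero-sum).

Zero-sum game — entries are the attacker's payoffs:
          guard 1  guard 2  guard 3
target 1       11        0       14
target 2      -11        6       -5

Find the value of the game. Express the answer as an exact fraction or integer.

33/14

Column guard 3 is strictly dominated by guard 1 for the defender (it gives the attacker more in every row).
The remaining 2×2 game on (target 1, target 2) × (guard 1, guard 2) has no saddle point. Let the attacker play target 1 with probability p; indifference gives 11p − 11(1−p) = 6(1−p), so p = 17/28.
Similarly the defender's optimal q on guard 1 is 3/14, and the value is 11·(3/14) + (0)·(11/14) = 33/14.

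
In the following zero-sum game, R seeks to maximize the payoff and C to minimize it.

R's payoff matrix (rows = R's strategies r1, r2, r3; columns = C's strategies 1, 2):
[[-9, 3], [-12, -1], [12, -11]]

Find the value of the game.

-9/5

Row r2 is strictly dominated by row r1, so R never plays it.
The remaining 2×2 game on (r1, r3) × (1, 2) has no saddle point. Let R play r1 with probability p; indifference gives −9p + 12(1−p) = 3p − 11(1−p), so p = 23/35.
Similarly C's optimal q on 1 is 2/5, and the value is -9·(2/5) + (3)·(3/5) = -9/5.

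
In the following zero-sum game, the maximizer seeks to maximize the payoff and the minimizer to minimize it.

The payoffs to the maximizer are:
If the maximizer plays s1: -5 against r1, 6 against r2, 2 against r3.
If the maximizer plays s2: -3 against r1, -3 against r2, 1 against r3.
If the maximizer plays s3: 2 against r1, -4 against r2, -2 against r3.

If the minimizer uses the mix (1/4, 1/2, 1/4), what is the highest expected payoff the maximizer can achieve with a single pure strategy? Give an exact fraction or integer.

9/4

s1: (-5)·(1/4) + (6)·(1/2) + (2)·(1/4) = 9/4.
s2: (-3)·(1/4) + (-3)·(1/2) + (1)·(1/4) = -2.
s3: (2)·(1/4) + (-4)·(1/2) + (-2)·(1/4) = -2.
The best pure response is s1 with expected payoff 9/4.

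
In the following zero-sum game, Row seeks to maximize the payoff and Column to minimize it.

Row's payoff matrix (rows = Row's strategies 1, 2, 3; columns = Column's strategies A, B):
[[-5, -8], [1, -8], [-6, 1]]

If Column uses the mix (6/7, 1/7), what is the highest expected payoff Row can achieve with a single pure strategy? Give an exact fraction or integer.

-2/7

1: (-5)·(6/7) + (-8)·(1/7) = -38/7.
2: (1)·(6/7) + (-8)·(1/7) = -2/7.
3: (-6)·(6/7) + (1)·(1/7) = -5.
The best pure response is 2 with expected payoff -2/7.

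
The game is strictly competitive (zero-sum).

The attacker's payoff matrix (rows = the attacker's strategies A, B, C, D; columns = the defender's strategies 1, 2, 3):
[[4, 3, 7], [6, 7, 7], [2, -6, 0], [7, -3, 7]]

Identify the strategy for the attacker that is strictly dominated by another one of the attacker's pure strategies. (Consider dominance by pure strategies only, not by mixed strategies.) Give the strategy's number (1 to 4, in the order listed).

3

Compare C with A: 4 > 2, 3 > -6, 7 > 0.
So A strictly dominates C for the attacker; C is strictly dominated.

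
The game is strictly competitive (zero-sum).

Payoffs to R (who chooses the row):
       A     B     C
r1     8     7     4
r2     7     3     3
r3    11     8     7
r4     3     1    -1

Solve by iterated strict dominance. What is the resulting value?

7

Row r2 is strictly dominated by row r1 (8>7, 7>3, 4>3); eliminate r2.
Row r1 is strictly dominated by row r3 (11>8, 8>7, 7>4); eliminate r1.
Column B is strictly dominated by C for C (7<8, -1<1); eliminate B.
Row r4 is strictly dominated by row r3 (11>3, 7>-1); eliminate r4.
Column A is strictly dominated by C for C (7<11); eliminate A.
Only (r3, C) remains, with payoff 7.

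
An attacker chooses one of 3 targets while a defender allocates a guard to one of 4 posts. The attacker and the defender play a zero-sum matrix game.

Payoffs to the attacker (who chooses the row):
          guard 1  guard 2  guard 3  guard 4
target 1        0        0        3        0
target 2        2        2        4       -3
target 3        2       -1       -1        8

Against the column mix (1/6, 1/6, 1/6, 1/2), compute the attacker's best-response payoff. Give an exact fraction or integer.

target 1: (0)·(1/6) + (0)·(1/6) + (3)·(1/6) + (0)·(1/2) = 1/2.
target 2: (2)·(1/6) + (2)·(1/6) + (4)·(1/6) + (-3)·(1/2) = -1/6.
target 3: (2)·(1/6) + (-1)·(1/6) + (-1)·(1/6) + (8)·(1/2) = 4.
The best pure response is target 3 with expected payoff 4.

4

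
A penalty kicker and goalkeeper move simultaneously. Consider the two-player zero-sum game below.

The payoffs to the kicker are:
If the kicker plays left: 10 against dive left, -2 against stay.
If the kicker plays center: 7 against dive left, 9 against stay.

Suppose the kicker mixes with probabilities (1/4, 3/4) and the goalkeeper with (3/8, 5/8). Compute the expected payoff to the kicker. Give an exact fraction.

Against (3/8, 5/8), each row's expected payoff is left: 5/2; center: 33/4.
Taking the (1/4, 3/4)-weighted average: (1/4)·(5/2) + (3/4)·(33/4) = 109/16.

109/16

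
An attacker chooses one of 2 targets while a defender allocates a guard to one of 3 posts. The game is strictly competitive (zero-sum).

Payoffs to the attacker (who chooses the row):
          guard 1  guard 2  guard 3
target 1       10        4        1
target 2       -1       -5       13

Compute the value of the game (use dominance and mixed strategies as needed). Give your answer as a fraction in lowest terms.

19/7

Column guard 1 is strictly dominated by guard 2 for the defender (it gives the attacker more in every row).
The remaining 2×2 game on (target 1, target 2) × (guard 2, guard 3) has no saddle point. Let the attacker play target 1 with probability p; indifference gives 4p − 5(1−p) = p + 13(1−p), so p = 6/7.
Similarly the defender's optimal q on guard 2 is 4/7, and the value is 4·(4/7) + (1)·(3/7) = 19/7.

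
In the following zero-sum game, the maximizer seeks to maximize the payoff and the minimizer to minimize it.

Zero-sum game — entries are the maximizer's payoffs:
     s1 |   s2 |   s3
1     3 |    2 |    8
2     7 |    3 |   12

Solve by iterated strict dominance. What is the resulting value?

3

Column s1 is strictly dominated by s2 for the minimizer (2<3, 3<7); eliminate s1.
Column s3 is strictly dominated by s2 for the minimizer (2<8, 3<12); eliminate s3.
Row 1 is strictly dominated by row 2 (3>2); eliminate 1.
Only (2, s2) remains, with payoff 3.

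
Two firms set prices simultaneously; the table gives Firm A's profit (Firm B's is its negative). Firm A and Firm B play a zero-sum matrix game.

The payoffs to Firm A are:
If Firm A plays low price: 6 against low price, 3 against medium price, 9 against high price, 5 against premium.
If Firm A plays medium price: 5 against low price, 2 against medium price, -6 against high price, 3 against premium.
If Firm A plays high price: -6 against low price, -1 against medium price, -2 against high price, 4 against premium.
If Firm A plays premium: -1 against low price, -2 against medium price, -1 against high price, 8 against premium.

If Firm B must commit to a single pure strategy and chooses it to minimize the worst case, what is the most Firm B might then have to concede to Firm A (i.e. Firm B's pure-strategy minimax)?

The worst case (largest entry) in each column is low price: 6, medium price: 3, high price: 9, premium: 8.
The best (smallest) of these is 3.

3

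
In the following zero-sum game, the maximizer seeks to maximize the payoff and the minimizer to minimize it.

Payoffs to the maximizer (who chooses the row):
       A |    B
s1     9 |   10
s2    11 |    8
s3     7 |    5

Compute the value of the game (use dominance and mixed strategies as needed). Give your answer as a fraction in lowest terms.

19/2

Row s3 is strictly dominated by row s1, so the maximizer never plays it.
The remaining 2×2 game on (s1, s2) × (A, B) has no saddle point. Let the maximizer play s1 with probability p; indifference gives 9p + 11(1−p) = 10p + 8(1−p), so p = 3/4.
Similarly the minimizer's optimal q on A is 1/2, and the value is 9·(1/2) + (10)·(1/2) = 19/2.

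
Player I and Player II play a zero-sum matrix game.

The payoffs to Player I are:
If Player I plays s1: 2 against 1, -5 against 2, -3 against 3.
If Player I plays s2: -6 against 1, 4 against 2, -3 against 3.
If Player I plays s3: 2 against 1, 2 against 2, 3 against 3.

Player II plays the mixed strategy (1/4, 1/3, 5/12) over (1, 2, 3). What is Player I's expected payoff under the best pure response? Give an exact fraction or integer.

29/12

s1: (2)·(1/4) + (-5)·(1/3) + (-3)·(5/12) = -29/12.
s2: (-6)·(1/4) + (4)·(1/3) + (-3)·(5/12) = -17/12.
s3: (2)·(1/4) + (2)·(1/3) + (3)·(5/12) = 29/12.
The best pure response is s3 with expected payoff 29/12.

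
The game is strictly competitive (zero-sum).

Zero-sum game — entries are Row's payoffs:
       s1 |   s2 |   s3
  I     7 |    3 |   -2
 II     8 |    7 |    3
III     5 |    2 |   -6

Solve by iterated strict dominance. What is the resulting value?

Column s1 is strictly dominated by s2 for Column (3<7, 7<8, 2<5); eliminate s1.
Column s2 is strictly dominated by s3 for Column (-2<3, 3<7, -6<2); eliminate s2.
Row III is strictly dominated by row I (-2>-6); eliminate III.
Row I is strictly dominated by row II (3>-2); eliminate I.
Only (II, s3) remains, with payoff 3.

3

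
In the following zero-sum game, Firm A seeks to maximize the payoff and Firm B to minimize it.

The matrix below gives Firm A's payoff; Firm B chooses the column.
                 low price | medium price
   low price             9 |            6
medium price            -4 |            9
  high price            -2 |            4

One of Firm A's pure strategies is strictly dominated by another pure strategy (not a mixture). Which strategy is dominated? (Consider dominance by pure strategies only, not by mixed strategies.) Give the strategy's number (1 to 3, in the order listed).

3

Compare high price with low price: 9 > -2, 6 > 4.
So low price strictly dominates high price for Firm A; high price is strictly dominated.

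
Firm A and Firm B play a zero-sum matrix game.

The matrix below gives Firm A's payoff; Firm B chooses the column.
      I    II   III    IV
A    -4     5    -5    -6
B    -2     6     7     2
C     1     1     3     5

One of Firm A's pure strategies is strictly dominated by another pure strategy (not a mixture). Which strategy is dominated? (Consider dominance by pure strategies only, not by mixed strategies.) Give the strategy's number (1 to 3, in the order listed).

Compare A with B: -2 > -4, 6 > 5, 7 > -5, 2 > -6.
So B strictly dominates A for Firm A; A is strictly dominated.

1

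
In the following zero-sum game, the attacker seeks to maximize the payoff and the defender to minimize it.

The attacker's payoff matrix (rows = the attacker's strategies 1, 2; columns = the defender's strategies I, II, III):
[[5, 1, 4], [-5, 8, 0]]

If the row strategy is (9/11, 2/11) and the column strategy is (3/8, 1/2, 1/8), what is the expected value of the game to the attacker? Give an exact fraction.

Against (3/8, 1/2, 1/8), each row's expected payoff is 1: 23/8; 2: 17/8.
Taking the (9/11, 2/11)-weighted average: (9/11)·(23/8) + (2/11)·(17/8) = 241/88.

241/88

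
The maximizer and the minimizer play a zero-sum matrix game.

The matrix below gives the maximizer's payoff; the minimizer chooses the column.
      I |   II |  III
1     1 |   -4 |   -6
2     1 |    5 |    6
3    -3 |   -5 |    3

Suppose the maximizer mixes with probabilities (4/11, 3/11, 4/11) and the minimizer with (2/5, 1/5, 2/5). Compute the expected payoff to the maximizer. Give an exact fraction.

Against (2/5, 1/5, 2/5), each row's expected payoff is 1: -14/5; 2: 19/5; 3: -1.
Taking the (4/11, 3/11, 4/11)-weighted average: (4/11)·(-14/5) + (3/11)·(19/5) + (4/11)·(-1) = -19/55.

-19/55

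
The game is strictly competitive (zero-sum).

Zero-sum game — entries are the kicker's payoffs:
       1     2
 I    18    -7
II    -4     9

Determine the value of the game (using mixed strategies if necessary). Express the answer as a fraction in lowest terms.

Row minima are -7 and -4, so the kicker's maximin is -4; column maxima are 18 and 9, so the goalkeeper's minimax is 9. These differ, so the equilibrium is in mixed strategies.
Let the kicker play I with probability p. The goalkeeper is indifferent when 18p − 4(1−p) = −7p + 9(1−p), giving p = 13/38.
Let the goalkeeper play 1 with probability q. The kicker is indifferent when 18q − 7(1−q) = −4q + 9(1−q), giving q = 8/19.
The value is 18·(8/19) + (-7)·(11/19) = 67/19.

67/19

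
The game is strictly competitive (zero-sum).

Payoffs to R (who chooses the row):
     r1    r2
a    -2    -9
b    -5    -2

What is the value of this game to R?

Row minima are -9 and -5, so R's maximin is -5; column maxima are -2 and -2, so C's minimax is -2. These differ, so the equilibrium is in mixed strategies.
Let R play a with probability p. C is indifferent when −2p − 5(1−p) = −9p − 2(1−p), giving p = 3/10.
Let C play r1 with probability q. R is indifferent when −2q − 9(1−q) = −5q − 2(1−q), giving q = 7/10.
The value is -2·(7/10) + (-9)·(3/10) = -41/10.

-41/10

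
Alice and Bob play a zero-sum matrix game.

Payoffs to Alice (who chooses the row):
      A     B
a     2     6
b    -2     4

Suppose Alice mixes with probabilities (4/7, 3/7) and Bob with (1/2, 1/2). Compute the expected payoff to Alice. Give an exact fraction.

Against (1/2, 1/2), each row's expected payoff is a: 4; b: 1.
Taking the (4/7, 3/7)-weighted average: (4/7)·(4) + (3/7)·(1) = 19/7.

19/7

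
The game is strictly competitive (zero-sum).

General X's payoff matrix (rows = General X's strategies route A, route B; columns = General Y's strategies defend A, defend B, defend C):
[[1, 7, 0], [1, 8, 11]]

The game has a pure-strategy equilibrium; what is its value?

1

Row minima: 0, 1 → General X's maximin is 1.
Column maxima: 1, 8, 11 → General Y's minimax is 1.
They coincide at (route B, defend A), so the value is 1.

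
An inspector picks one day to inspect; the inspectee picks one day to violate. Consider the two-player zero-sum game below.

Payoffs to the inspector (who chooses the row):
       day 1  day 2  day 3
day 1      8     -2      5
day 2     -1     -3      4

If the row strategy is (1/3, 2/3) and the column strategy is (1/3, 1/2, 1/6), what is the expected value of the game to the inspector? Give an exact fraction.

Against (1/3, 1/2, 1/6), each row's expected payoff is day 1: 5/2; day 2: -7/6.
Taking the (1/3, 2/3)-weighted average: (1/3)·(5/2) + (2/3)·(-7/6) = 1/18.

1/18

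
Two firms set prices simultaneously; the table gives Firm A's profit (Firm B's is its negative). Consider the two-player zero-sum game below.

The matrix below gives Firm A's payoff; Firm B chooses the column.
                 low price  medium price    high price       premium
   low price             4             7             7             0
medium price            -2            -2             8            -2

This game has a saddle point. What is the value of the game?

Row minima: 0, -2 → Firm A's maximin is 0.
Column maxima: 4, 7, 8, 0 → Firm B's minimax is 0.
They coincide at (low price, premium), so the value is 0.

0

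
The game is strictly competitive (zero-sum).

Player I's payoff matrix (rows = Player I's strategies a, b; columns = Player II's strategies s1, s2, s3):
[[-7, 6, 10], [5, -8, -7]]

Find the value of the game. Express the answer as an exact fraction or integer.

Column s3 is strictly dominated by s2 for Player II (it gives Player I more in every row).
The remaining 2×2 game on (a, b) × (s1, s2) has no saddle point. Let Player I play a with probability p; indifference gives −7p + 5(1−p) = 6p − 8(1−p), so p = 1/2.
Similarly Player II's optimal q on s1 is 7/13, and the value is -7·(7/13) + (6)·(6/13) = -1.

-1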